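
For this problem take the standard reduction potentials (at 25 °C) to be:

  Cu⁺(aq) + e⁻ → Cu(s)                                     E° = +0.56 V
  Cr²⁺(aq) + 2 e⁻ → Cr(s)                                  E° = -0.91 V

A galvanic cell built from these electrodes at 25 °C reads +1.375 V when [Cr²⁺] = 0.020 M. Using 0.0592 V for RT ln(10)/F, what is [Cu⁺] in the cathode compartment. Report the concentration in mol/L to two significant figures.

0.0035 M

Cu⁺/Cu is the cathode, Cr²⁺/Cr the anode: E°cell = +1.47 V, n = 2.
Overall reaction: 2 Cu⁺(aq) + Cr(s) → 2 Cu(s) + Cr²⁺(aq); Q = [Cr²⁺]^1/[Cu⁺]^2.
From E = E° − (0.0592/n) log Q: log Q = (E° − E)·n/0.0592 = (+1.47 − (+1.375))·2/0.0592 = 3.2095.
So 2·log[Cu⁺] = 1·log(0.02) − log Q = -1.6990 − (3.2095) = -4.9085; log[Cu⁺] = -4.9085 / 2 = -2.4543; [Cu⁺] = 10^(-2.4543) ≈ 0.0035 M.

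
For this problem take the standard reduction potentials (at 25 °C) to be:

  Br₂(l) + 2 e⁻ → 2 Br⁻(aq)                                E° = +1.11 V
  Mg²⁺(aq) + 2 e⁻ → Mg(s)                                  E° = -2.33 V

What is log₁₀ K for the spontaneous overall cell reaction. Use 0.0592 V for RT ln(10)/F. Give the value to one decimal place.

Cathode: Br₂/Br⁻; anode: Mg²⁺/Mg. E°cell = +3.44 V, n = 2.
log K = nE°cell / 0.0592 = (2)(+3.44) / 0.0592 = 116.2.

116.2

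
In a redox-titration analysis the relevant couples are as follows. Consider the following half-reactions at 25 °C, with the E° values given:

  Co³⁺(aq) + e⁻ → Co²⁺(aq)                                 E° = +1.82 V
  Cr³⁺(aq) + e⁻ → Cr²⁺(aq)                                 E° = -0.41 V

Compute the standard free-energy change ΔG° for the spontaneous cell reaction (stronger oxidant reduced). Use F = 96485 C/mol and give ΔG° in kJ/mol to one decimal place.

Co³⁺/Co²⁺ (E° = +1.82 V) is the cathode; Cr³⁺/Cr²⁺ (E° = -0.41 V) is the anode, so E°cell = +2.23 V.
Balancing electrons gives n = 1 (lcm of 1 and 1).
ΔG° = −nFE° = −(1)(96485)(+2.23) = -215,162 J = -215.2 kJ/mol.

-215.2 kJ/mol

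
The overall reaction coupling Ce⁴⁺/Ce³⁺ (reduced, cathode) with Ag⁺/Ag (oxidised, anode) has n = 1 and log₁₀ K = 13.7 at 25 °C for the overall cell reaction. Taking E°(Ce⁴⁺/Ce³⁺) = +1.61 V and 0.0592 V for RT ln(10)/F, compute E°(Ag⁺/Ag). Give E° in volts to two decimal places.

E°cell = (0.0592/n)·log K = (0.0592/1)(13.7) = +0.811 V.
Since Ce⁴⁺/Ce³⁺ is the cathode and Ag⁺/Ag the anode, E°cell = E°(Ce⁴⁺/Ce³⁺) − E°(Ag⁺/Ag).
So E°(Ag⁺/Ag) = E°(Ce⁴⁺/Ce³⁺) − E°cell = (+1.61) − (+0.811) = +0.80 V.

+0.80 V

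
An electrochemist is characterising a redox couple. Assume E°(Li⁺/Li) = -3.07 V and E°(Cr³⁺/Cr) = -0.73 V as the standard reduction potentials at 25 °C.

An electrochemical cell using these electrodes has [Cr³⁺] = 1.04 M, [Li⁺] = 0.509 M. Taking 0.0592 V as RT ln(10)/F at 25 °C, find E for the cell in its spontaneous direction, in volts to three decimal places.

Cr³⁺/Cr is the cathode (higher E°), Li⁺/Li the anode: E°cell = -0.73 − (-3.07) = +2.34 V, n = 3.
Overall: Cr³⁺(aq) + 3 Li(s) → Cr(s) + 3 Li⁺(aq)
Q = [Li⁺]^3 / ([Cr³⁺]); log Q = -0.897.
E = E° − (0.0592/n) log Q = +2.34 − (0.0592/3)(-0.897) = +2.358 V.

+2.358 V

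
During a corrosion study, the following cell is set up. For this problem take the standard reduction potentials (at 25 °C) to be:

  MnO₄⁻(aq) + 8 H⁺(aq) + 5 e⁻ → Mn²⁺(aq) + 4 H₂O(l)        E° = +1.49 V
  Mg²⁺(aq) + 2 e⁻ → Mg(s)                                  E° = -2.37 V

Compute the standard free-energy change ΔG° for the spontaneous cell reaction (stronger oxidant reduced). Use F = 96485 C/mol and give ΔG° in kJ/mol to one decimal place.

MnO₄⁻/Mn²⁺ (E° = +1.49 V) is the cathode; Mg²⁺/Mg (E° = -2.37 V) is the anode, so E°cell = +3.86 V.
Balancing electrons gives n = 10 (lcm of 5 and 2).
ΔG° = −nFE° = −(10)(96485)(+3.86) = -3,724,321 J = -3724.3 kJ/mol.

-3724.3 kJ/mol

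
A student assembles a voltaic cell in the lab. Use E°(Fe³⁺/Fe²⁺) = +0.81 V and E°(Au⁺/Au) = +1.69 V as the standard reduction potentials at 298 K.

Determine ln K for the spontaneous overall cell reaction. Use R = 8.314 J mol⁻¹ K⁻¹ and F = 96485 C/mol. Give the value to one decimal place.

34.3

Cathode: Au⁺/Au; anode: Fe³⁺/Fe²⁺. E°cell = (+1.69) − (+0.81) = +0.88 V, with n = 1.
ΔG° = −nFE° = −RT ln K, so ln K = nFE°/(RT) = (1)(96485)(+0.88) / ((8.314)(298)) = 34.270.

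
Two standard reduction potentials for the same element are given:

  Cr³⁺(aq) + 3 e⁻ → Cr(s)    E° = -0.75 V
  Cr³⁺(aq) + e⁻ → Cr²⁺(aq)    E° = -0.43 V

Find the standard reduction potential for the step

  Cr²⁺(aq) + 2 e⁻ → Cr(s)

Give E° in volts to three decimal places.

Sequential free energies add, so n₃E°₃ = n₁E°₁ + n₂E°₂.
With n₃ = 3, and the known step contributing 1×(-0.43) V, the unknown satisfies 2·E° = 3×(-0.75) − 1×(-0.43) = -1.820.
E° = -1.820 / 2 = -0.910 V.

-0.910 V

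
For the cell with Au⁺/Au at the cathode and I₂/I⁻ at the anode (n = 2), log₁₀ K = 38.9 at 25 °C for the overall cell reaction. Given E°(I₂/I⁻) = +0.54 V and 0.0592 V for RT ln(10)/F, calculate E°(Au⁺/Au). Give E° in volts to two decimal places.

E°cell = (0.0592/n)·log K = (0.0592/2)(38.9) = +1.151 V.
Since Au⁺/Au is the cathode and I₂/I⁻ the anode, E°cell = E°(Au⁺/Au) − E°(I₂/I⁻).
So E°(Au⁺/Au) = E°cell + E°(I₂/I⁻) = +1.151 + (+0.54) = +1.69 V.

+1.69 V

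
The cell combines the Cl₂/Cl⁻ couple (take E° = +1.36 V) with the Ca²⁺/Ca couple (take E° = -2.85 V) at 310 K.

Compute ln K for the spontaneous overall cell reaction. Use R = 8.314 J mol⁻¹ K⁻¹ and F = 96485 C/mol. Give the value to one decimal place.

315.2

Cathode: Cl₂/Cl⁻; anode: Ca²⁺/Ca. E°cell = (+1.36) − (-2.85) = +4.21 V, with n = 2.
ΔG° = −nFE° = −RT ln K, so ln K = nFE°/(RT) = (2)(96485)(+4.21) / ((8.314)(310)) = 315.210.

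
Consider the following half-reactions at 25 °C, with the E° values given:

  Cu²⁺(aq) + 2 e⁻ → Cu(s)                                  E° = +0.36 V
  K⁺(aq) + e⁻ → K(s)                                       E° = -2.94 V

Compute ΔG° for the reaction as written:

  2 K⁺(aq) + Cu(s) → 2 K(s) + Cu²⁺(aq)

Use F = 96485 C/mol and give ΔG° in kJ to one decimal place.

+636.8 kJ

As written, K⁺/K is reduced (cathode) and Cu²⁺/Cu is oxidised (anode), so E°cell = (-2.94) − (+0.36) = -3.30 V.
Balancing electrons gives n = 2.
ΔG° = −nFE° = −(2)(96485)(-3.30) = 636,801 J = +636.8 kJ.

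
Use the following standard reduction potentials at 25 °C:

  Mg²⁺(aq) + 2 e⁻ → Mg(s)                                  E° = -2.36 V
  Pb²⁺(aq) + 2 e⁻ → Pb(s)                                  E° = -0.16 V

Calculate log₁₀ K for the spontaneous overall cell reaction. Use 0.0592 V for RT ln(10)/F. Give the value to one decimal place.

74.3

Cathode: Pb²⁺/Pb; anode: Mg²⁺/Mg. E°cell = +2.20 V, n = 2.
log K = nE°cell / 0.0592 = (2)(+2.20) / 0.0592 = 74.3.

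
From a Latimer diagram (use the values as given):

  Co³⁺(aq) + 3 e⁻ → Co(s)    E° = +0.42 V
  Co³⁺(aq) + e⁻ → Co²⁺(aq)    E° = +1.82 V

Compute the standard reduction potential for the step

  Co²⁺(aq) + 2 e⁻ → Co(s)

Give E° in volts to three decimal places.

Sequential free energies add, so n₃E°₃ = n₁E°₁ + n₂E°₂.
With n₃ = 3, and the known step contributing 1×(+1.82) V, the unknown satisfies 2·E° = 3×(+0.42) − 1×(+1.82) = -0.560.
E° = -0.560 / 2 = -0.280 V.

-0.280 V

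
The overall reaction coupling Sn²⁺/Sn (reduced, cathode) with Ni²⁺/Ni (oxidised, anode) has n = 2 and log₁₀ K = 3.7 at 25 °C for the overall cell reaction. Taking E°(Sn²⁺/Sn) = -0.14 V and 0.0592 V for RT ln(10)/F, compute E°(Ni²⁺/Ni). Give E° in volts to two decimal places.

-0.25 V

E°cell = (0.0592/n)·log K = (0.0592/2)(3.7) = +0.110 V.
Since Sn²⁺/Sn is the cathode and Ni²⁺/Ni the anode, E°cell = E°(Sn²⁺/Sn) − E°(Ni²⁺/Ni).
So E°(Ni²⁺/Ni) = E°(Sn²⁺/Sn) − E°cell = (-0.14) − (+0.110) = -0.25 V.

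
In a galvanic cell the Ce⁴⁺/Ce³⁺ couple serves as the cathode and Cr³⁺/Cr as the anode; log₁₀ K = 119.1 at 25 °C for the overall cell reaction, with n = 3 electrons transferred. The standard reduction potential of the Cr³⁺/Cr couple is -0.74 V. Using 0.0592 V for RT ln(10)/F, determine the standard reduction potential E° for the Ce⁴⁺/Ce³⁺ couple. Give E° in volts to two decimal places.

+1.61 V

E°cell = (0.0592/n)·log K = (0.0592/3)(119.1) = +2.350 V.
Since Ce⁴⁺/Ce³⁺ is the cathode and Cr³⁺/Cr the anode, E°cell = E°(Ce⁴⁺/Ce³⁺) − E°(Cr³⁺/Cr).
So E°(Ce⁴⁺/Ce³⁺) = E°cell + E°(Cr³⁺/Cr) = +2.350 + (-0.74) = +1.61 V.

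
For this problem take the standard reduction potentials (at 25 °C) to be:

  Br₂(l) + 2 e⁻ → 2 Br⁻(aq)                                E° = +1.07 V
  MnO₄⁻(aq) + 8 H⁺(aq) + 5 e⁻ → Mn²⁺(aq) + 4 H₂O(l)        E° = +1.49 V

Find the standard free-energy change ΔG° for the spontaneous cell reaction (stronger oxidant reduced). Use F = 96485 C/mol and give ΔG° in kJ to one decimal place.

-405.2 kJ

MnO₄⁻/Mn²⁺ (E° = +1.49 V) is the cathode; Br₂/Br⁻ (E° = +1.07 V) is the anode, so E°cell = +0.42 V.
Balancing electrons gives n = 10 (lcm of 5 and 2).
ΔG° = −nFE° = −(10)(96485)(+0.42) = -405,237 J = -405.2 kJ.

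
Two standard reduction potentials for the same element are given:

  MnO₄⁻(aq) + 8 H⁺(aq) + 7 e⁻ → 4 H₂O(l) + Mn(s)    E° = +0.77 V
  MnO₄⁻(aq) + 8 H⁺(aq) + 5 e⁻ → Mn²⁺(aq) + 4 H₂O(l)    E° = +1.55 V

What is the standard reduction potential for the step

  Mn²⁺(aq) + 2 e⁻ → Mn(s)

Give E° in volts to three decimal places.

-1.180 V

Sequential free energies add, so n₃E°₃ = n₁E°₁ + n₂E°₂.
With n₃ = 7, and the known step contributing 5×(+1.55) V, the unknown satisfies 2·E° = 7×(+0.77) − 5×(+1.55) = -2.360.
E° = -2.360 / 2 = -1.180 V.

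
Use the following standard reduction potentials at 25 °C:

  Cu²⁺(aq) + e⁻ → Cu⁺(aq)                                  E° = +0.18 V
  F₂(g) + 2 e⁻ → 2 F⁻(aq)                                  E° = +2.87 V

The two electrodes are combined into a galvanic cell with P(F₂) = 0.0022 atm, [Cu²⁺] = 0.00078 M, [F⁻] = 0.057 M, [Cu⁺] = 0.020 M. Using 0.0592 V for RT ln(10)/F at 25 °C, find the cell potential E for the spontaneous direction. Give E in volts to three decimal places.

+2.768 V

F₂/F⁻ is the cathode (higher E°), Cu²⁺/Cu⁺ the anode: E°cell = +2.87 − (+0.18) = +2.69 V, n = 2.
Overall: F₂(g) + 2 Cu⁺(aq) → 2 F⁻(aq) + 2 Cu²⁺(aq)
Q = [F⁻]^2·[Cu²⁺]^2 / (P(F₂)·[Cu⁺]^2); log Q = -2.649.
E = E° − (0.0592/n) log Q = +2.69 − (0.0592/2)(-2.649) = +2.768 V.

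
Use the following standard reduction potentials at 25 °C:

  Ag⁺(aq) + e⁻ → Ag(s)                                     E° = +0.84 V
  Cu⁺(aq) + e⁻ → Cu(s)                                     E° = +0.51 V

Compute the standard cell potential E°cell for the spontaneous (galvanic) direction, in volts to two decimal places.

+0.33 V

The Ag⁺/Ag couple has the higher reduction potential, so it is the cathode; Cu⁺/Cu is oxidised at the anode.
E°cell = E°(cathode) − E°(anode) = (+0.84) − (+0.51) = +0.33 V.
Since E°cell > 0, the reaction is spontaneous under standard conditions.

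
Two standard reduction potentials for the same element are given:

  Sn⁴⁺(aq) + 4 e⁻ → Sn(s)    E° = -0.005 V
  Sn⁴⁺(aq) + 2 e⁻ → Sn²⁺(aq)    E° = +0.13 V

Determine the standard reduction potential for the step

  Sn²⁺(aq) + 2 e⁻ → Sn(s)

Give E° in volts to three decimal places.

Sequential free energies add, so n₃E°₃ = n₁E°₁ + n₂E°₂.
With n₃ = 4, and the known step contributing 2×(+0.13) V, the unknown satisfies 2·E° = 4×(-0.005) − 2×(+0.13) = -0.280.
E° = -0.280 / 2 = -0.140 V.

-0.140 V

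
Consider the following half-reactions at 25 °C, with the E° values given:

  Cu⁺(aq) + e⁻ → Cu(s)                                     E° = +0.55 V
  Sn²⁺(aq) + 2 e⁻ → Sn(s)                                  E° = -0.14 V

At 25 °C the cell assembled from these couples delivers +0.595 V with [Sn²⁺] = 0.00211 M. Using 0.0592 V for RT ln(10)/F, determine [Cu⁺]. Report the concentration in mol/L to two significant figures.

0.0011 M

Cu⁺/Cu is the cathode, Sn²⁺/Sn the anode: E°cell = +0.69 V, n = 2.
Overall reaction: 2 Cu⁺(aq) + Sn(s) → 2 Cu(s) + Sn²⁺(aq); Q = [Sn²⁺]^1/[Cu⁺]^2.
From E = E° − (0.0592/n) log Q: log Q = (E° − E)·n/0.0592 = (+0.69 − (+0.595))·2/0.0592 = 3.2095.
So 2·log[Cu⁺] = 1·log(0.00211) − log Q = -2.6757 − (3.2095) = -5.8852; log[Cu⁺] = -5.8852 / 2 = -2.9426; [Cu⁺] = 10^(-2.9426) ≈ 0.0011 M.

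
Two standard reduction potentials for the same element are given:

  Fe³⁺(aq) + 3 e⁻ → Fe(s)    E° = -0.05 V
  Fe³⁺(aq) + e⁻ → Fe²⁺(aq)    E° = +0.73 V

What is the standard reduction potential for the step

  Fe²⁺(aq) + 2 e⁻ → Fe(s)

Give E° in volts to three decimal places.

-0.440 V

Sequential free energies add, so n₃E°₃ = n₁E°₁ + n₂E°₂.
With n₃ = 3, and the known step contributing 1×(+0.73) V, the unknown satisfies 2·E° = 3×(-0.05) − 1×(+0.73) = -0.880.
E° = -0.880 / 2 = -0.440 V.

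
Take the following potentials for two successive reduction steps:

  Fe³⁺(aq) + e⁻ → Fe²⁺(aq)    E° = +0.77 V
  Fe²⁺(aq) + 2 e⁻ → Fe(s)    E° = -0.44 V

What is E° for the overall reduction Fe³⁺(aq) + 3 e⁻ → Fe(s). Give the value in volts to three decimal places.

Adding the free-energy changes (−nFE°) of the two steps gives −n₃FE°₃ = −n₁FE°₁ − n₂FE°₂.
E°₃ = (1×+0.77 + 2×-0.44) / 3 = (-0.110) / 3 = -0.037 V.

-0.037 V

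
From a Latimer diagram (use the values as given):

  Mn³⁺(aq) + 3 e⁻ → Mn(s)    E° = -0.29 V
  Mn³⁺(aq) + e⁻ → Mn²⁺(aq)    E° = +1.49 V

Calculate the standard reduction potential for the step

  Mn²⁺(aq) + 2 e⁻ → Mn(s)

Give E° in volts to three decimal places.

Sequential free energies add, so n₃E°₃ = n₁E°₁ + n₂E°₂.
With n₃ = 3, and the known step contributing 1×(+1.49) V, the unknown satisfies 2·E° = 3×(-0.29) − 1×(+1.49) = -2.360.
E° = -2.360 / 2 = -1.180 V.

-1.180 V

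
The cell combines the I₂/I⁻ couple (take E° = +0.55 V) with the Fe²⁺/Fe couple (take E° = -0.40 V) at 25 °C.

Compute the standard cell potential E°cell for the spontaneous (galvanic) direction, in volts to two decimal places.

+0.95 V

The I₂/I⁻ couple has the higher reduction potential, so it is the cathode; Fe²⁺/Fe is oxidised at the anode.
E°cell = E°(cathode) − E°(anode) = (+0.55) − (-0.40) = +0.95 V.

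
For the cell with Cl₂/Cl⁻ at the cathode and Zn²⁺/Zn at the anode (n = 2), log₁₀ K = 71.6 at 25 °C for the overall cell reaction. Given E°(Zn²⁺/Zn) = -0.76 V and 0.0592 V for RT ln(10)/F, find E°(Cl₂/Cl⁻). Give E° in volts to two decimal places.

+1.36 V

E°cell = (0.0592/n)·log K = (0.0592/2)(71.6) = +2.119 V.
Since Cl₂/Cl⁻ is the cathode and Zn²⁺/Zn the anode, E°cell = E°(Cl₂/Cl⁻) − E°(Zn²⁺/Zn).
So E°(Cl₂/Cl⁻) = E°cell + E°(Zn²⁺/Zn) = +2.119 + (-0.76) = +1.36 V.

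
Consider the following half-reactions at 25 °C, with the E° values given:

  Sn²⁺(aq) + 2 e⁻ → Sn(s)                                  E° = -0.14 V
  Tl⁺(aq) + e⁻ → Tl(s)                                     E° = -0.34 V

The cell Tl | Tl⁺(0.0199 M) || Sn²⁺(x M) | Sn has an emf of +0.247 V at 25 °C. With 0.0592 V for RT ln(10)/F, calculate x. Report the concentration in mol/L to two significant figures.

0.015 M

Sn²⁺/Sn is the cathode, Tl⁺/Tl the anode: E°cell = +0.20 V, n = 2.
Overall reaction: Sn²⁺(aq) + 2 Tl(s) → Sn(s) + 2 Tl⁺(aq); Q = [Tl⁺]^2/[Sn²⁺]^1.
From E = E° − (0.0592/n) log Q: log Q = (E° − E)·n/0.0592 = (+0.20 − (+0.247))·2/0.0592 = -1.5878.
So 1·log[Sn²⁺] = 2·log(0.0199) − log Q = -3.4023 − (-1.5878) = -1.8145; [Sn²⁺] = 10^(-1.8145) ≈ 0.015 M.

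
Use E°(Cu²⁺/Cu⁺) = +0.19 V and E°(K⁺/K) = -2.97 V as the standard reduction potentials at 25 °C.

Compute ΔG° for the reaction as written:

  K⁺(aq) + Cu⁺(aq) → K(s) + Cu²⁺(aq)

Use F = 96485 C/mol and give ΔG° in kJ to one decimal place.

As written, K⁺/K is reduced (cathode) and Cu²⁺/Cu⁺ is oxidised (anode), so E°cell = (-2.97) − (+0.19) = -3.16 V.
Balancing electrons gives n = 1.
ΔG° = −nFE° = −(1)(96485)(-3.16) = 304,893 J = +304.9 kJ.

+304.9 kJ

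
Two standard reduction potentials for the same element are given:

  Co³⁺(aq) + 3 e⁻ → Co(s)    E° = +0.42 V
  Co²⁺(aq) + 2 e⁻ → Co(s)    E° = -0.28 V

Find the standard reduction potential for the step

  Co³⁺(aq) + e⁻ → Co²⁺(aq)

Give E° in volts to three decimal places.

+1.820 V

Sequential free energies add, so n₃E°₃ = n₁E°₁ + n₂E°₂.
With n₃ = 3, and the known step contributing 2×(-0.28) V, the unknown satisfies 1·E° = 3×(+0.42) − 2×(-0.28) = +1.820.
E° = +1.820 / 1 = +1.820 V.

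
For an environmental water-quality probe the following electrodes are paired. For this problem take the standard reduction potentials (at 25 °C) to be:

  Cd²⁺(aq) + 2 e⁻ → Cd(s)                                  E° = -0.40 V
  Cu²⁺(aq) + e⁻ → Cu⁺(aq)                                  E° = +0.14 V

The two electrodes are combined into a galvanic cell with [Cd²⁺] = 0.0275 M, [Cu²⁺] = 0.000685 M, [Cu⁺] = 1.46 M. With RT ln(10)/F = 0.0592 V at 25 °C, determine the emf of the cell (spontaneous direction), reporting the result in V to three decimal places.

Cu²⁺/Cu⁺ is the cathode (higher E°), Cd²⁺/Cd the anode: E°cell = +0.14 − (-0.40) = +0.54 V, n = 2.
Overall: 2 Cu²⁺(aq) + Cd(s) → 2 Cu⁺(aq) + Cd²⁺(aq)
Q = [Cu⁺]^2·[Cd²⁺] / ([Cu²⁺]^2); log Q = 5.097.
E = E° − (0.0592/n) log Q = +0.54 − (0.0592/2)(5.097) = +0.389 V.

+0.389 V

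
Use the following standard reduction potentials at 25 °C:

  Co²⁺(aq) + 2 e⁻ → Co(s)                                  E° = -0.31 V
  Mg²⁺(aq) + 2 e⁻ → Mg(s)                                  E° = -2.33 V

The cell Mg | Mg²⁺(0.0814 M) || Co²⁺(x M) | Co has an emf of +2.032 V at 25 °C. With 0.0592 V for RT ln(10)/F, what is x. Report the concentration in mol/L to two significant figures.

0.21 M

Co²⁺/Co is the cathode, Mg²⁺/Mg the anode: E°cell = +2.02 V, n = 2.
Overall reaction: Co²⁺(aq) + Mg(s) → Co(s) + Mg²⁺(aq); Q = [Mg²⁺]^1/[Co²⁺]^1.
From E = E° − (0.0592/n) log Q: log Q = (E° − E)·n/0.0592 = (+2.02 − (+2.032))·2/0.0592 = -0.4054.
So 1·log[Co²⁺] = 1·log(0.0814) − log Q = -1.0894 − (-0.4054) = -0.6840; [Co²⁺] = 10^(-0.6840) ≈ 0.21 M.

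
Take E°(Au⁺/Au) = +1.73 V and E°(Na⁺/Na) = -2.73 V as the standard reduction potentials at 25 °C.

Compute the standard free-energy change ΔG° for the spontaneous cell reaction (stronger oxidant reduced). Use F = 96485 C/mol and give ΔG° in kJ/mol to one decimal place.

-430.3 kJ/mol

Au⁺/Au (E° = +1.73 V) is the cathode; Na⁺/Na (E° = -2.73 V) is the anode, so E°cell = +4.46 V.
Balancing electrons gives n = 1 (lcm of 1 and 1).
ΔG° = −nFE° = −(1)(96485)(+4.46) = -430,323 J = -430.3 kJ/mol.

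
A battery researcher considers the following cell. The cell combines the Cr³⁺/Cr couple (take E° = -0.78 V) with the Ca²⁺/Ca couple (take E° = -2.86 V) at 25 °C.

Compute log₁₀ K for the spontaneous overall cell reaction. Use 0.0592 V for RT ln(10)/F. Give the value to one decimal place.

210.8

Cathode: Cr³⁺/Cr; anode: Ca²⁺/Ca. E°cell = +2.08 V, n = 6.
log K = nE°cell / 0.0592 = (6)(+2.08) / 0.0592 = 210.8.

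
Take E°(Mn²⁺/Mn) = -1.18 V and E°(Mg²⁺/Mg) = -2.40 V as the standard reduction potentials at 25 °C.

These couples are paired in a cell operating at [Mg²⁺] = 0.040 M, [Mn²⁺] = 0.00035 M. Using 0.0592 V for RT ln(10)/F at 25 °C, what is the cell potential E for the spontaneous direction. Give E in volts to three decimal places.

Mn²⁺/Mn is the cathode (higher E°), Mg²⁺/Mg the anode: E°cell = -1.18 − (-2.40) = +1.22 V, n = 2.
Overall: Mn²⁺(aq) + Mg(s) → Mn(s) + Mg²⁺(aq)
Q = [Mg²⁺] / ([Mn²⁺]); log Q = 2.058.
E = E° − (0.0592/n) log Q = +1.22 − (0.0592/2)(2.058) = +1.159 V.

+1.159 V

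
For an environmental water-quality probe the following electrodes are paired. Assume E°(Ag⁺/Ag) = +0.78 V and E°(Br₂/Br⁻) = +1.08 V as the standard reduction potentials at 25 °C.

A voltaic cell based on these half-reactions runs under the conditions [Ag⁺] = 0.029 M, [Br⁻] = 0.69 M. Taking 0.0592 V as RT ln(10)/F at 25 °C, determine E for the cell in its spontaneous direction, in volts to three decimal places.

+0.401 V

Br₂/Br⁻ is the cathode (higher E°), Ag⁺/Ag the anode: E°cell = +1.08 − (+0.78) = +0.30 V, n = 2.
Overall: Br₂(l) + 2 Ag(s) → 2 Br⁻(aq) + 2 Ag⁺(aq)
Q = [Br⁻]^2·[Ag⁺]^2; log Q = -3.398.
E = E° − (0.0592/n) log Q = +0.30 − (0.0592/2)(-3.398) = +0.401 V.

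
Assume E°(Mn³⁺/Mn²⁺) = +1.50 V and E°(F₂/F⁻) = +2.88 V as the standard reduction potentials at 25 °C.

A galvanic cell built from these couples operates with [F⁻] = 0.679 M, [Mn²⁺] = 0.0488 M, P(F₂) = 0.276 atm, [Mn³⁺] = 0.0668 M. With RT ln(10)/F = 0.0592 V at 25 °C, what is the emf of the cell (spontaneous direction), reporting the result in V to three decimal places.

+1.365 V

F₂/F⁻ is the cathode (higher E°), Mn³⁺/Mn²⁺ the anode: E°cell = +2.88 − (+1.50) = +1.38 V, n = 2.
Overall: F₂(g) + 2 Mn²⁺(aq) → 2 F⁻(aq) + 2 Mn³⁺(aq)
Q = [F⁻]^2·[Mn³⁺]^2 / (P(F₂)·[Mn²⁺]^2); log Q = 0.496.
E = E° − (0.0592/n) log Q = +1.38 − (0.0592/2)(0.496) = +1.365 V.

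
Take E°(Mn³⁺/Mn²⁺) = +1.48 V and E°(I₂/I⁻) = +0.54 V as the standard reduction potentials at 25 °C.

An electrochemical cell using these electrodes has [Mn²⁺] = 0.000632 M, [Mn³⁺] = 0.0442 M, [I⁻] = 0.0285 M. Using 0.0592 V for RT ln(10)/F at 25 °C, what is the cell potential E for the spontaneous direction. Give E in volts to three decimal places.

Mn³⁺/Mn²⁺ is the cathode (higher E°), I₂/I⁻ the anode: E°cell = +1.48 − (+0.54) = +0.94 V, n = 2.
Overall: 2 Mn³⁺(aq) + 2 I⁻(aq) → 2 Mn²⁺(aq) + I₂(s)
Q = [Mn²⁺]^2 / ([Mn³⁺]^2·[I⁻]^2); log Q = -0.599.
E = E° − (0.0592/n) log Q = +0.94 − (0.0592/2)(-0.599) = +0.958 V.

+0.958 V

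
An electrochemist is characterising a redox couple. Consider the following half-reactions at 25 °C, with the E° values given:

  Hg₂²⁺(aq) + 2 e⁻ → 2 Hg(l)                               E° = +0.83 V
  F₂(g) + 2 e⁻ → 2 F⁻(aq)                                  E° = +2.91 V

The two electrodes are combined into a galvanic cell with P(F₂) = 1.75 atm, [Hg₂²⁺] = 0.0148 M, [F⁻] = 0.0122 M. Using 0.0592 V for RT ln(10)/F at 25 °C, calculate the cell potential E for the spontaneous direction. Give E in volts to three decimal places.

F₂/F⁻ is the cathode (higher E°), Hg₂²⁺/Hg the anode: E°cell = +2.91 − (+0.83) = +2.08 V, n = 2.
Overall: F₂(g) + 2 Hg(l) → 2 F⁻(aq) + Hg₂²⁺(aq)
Q = [F⁻]^2·[Hg₂²⁺] / (P(F₂)); log Q = -5.900.
E = E° − (0.0592/n) log Q = +2.08 − (0.0592/2)(-5.900) = +2.255 V.

+2.255 V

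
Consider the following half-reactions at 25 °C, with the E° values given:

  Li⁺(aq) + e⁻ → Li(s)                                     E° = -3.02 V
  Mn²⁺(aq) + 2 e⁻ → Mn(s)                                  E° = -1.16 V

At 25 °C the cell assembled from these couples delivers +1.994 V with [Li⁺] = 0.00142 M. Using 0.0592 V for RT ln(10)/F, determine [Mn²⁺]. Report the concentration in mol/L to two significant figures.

Mn²⁺/Mn is the cathode, Li⁺/Li the anode: E°cell = +1.86 V, n = 2.
Overall reaction: Mn²⁺(aq) + 2 Li(s) → Mn(s) + 2 Li⁺(aq); Q = [Li⁺]^2/[Mn²⁺]^1.
From E = E° − (0.0592/n) log Q: log Q = (E° − E)·n/0.0592 = (+1.86 − (+1.994))·2/0.0592 = -4.5270.
So 1·log[Mn²⁺] = 2·log(0.00142) − log Q = -5.6954 − (-4.5270) = -1.1684; [Mn²⁺] = 10^(-1.1684) ≈ 0.068 M.

0.068 M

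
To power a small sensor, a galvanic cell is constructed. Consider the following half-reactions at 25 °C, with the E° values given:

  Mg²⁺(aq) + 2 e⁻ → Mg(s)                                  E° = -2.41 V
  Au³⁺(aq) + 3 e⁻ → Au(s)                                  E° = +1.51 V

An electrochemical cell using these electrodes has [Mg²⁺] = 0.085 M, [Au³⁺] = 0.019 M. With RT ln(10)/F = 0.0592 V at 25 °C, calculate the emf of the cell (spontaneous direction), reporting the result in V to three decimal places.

+3.918 V

Au³⁺/Au is the cathode (higher E°), Mg²⁺/Mg the anode: E°cell = +1.51 − (-2.41) = +3.92 V, n = 6.
Overall: 2 Au³⁺(aq) + 3 Mg(s) → 2 Au(s) + 3 Mg²⁺(aq)
Q = [Mg²⁺]^3 / ([Au³⁺]^2); log Q = 0.231.
E = E° − (0.0592/n) log Q = +3.92 − (0.0592/6)(0.231) = +3.918 V.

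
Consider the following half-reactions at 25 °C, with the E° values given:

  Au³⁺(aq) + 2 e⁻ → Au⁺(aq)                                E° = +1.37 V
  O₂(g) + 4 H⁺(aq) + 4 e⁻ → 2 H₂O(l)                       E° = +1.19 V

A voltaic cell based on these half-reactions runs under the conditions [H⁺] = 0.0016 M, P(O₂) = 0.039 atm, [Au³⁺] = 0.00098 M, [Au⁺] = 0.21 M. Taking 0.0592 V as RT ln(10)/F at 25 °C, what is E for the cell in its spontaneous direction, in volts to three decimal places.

+0.297 V

Au³⁺/Au⁺ is the cathode (higher E°), O₂/H₂O the anode: E°cell = +1.37 − (+1.19) = +0.18 V, n = 4.
Overall: 2 Au³⁺(aq) + 2 H₂O(l) → 2 Au⁺(aq) + O₂(g) + 4 H⁺(aq)
Q = [Au⁺]^2·P(O₂)·[H⁺]^4 / ([Au³⁺]^2); log Q = -7.930.
E = E° − (0.0592/n) log Q = +0.18 − (0.0592/4)(-7.930) = +0.297 V.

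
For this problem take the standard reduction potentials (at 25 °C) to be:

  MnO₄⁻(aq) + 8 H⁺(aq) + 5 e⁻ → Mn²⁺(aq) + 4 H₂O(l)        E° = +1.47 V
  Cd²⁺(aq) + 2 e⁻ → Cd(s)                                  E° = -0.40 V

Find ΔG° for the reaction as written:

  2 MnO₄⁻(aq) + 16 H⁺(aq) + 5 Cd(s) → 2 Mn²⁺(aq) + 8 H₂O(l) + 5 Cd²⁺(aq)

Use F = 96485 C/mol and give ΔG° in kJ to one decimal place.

As written, MnO₄⁻/Mn²⁺ is reduced (cathode) and Cd²⁺/Cd is oxidised (anode), so E°cell = (+1.47) − (-0.40) = +1.87 V.
Balancing electrons gives n = 10.
ΔG° = −nFE° = −(10)(96485)(+1.87) = -1,804,270 J = -1804.3 kJ.

-1804.3 kJ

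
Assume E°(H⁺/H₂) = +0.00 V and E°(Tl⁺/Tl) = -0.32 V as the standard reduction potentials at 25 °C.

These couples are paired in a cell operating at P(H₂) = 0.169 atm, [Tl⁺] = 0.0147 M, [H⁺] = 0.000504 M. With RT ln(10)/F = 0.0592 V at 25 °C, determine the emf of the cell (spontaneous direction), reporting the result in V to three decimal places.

H⁺/H₂ is the cathode (higher E°), Tl⁺/Tl the anode: E°cell = +0.00 − (-0.32) = +0.32 V, n = 2.
Overall: 2 H⁺(aq) + 2 Tl(s) → H₂(g) + 2 Tl⁺(aq)
Q = P(H₂)·[Tl⁺]^2 / ([H⁺]^2); log Q = 2.158.
E = E° − (0.0592/n) log Q = +0.32 − (0.0592/2)(2.158) = +0.256 V.

+0.256 V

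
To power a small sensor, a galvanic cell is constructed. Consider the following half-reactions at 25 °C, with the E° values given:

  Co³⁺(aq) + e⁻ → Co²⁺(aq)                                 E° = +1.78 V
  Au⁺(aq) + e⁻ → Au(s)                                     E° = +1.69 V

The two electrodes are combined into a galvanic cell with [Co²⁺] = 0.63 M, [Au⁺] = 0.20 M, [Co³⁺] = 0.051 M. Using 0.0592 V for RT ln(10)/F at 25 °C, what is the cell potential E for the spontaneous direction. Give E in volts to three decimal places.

+0.067 V

Co³⁺/Co²⁺ is the cathode (higher E°), Au⁺/Au the anode: E°cell = +1.78 − (+1.69) = +0.09 V, n = 1.
Overall: Co³⁺(aq) + Au(s) → Co²⁺(aq) + Au⁺(aq)
Q = [Co²⁺]·[Au⁺] / ([Co³⁺]); log Q = 0.393.
E = E° − (0.0592/n) log Q = +0.09 − (0.0592/1)(0.393) = +0.067 V.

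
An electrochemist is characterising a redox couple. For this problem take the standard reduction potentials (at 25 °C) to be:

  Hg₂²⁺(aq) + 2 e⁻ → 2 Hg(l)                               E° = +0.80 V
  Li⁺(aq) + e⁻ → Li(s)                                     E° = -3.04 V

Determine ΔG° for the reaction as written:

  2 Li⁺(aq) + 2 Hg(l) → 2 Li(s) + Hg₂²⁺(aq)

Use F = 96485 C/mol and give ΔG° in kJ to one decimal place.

+741.0 kJ

As written, Li⁺/Li is reduced (cathode) and Hg₂²⁺/Hg is oxidised (anode), so E°cell = (-3.04) − (+0.80) = -3.84 V.
Balancing electrons gives n = 2.
ΔG° = −nFE° = −(2)(96485)(-3.84) = 741,005 J = +741.0 kJ.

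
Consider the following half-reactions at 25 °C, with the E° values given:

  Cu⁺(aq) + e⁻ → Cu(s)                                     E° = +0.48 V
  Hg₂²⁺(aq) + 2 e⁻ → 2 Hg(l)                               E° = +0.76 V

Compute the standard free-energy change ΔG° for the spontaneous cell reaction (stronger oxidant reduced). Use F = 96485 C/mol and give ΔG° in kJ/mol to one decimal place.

-54.0 kJ/mol

Hg₂²⁺/Hg (E° = +0.76 V) is the cathode; Cu⁺/Cu (E° = +0.48 V) is the anode, so E°cell = +0.28 V.
Balancing electrons gives n = 2 (lcm of 2 and 1).
ΔG° = −nFE° = −(2)(96485)(+0.28) = -54,032 J = -54.0 kJ/mol.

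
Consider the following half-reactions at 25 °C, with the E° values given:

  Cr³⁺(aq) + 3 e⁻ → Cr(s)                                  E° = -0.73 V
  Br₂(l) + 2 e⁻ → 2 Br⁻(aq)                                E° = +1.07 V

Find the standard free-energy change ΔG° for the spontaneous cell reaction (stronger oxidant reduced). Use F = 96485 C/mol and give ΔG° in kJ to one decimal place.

-1042.0 kJ

Br₂/Br⁻ (E° = +1.07 V) is the cathode; Cr³⁺/Cr (E° = -0.73 V) is the anode, so E°cell = +1.80 V.
Balancing electrons gives n = 6 (lcm of 2 and 3).
ΔG° = −nFE° = −(6)(96485)(+1.80) = -1,042,038 J = -1042.0 kJ.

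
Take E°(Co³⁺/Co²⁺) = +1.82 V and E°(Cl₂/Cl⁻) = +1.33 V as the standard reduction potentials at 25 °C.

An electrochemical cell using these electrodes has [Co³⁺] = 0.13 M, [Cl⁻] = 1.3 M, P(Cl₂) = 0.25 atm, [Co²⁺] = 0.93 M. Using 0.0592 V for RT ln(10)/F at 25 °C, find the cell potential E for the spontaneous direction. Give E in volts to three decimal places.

+0.464 V

Co³⁺/Co²⁺ is the cathode (higher E°), Cl₂/Cl⁻ the anode: E°cell = +1.82 − (+1.33) = +0.49 V, n = 2.
Overall: 2 Co³⁺(aq) + 2 Cl⁻(aq) → 2 Co²⁺(aq) + Cl₂(g)
Q = [Co²⁺]^2·P(Cl₂) / ([Co³⁺]^2·[Cl⁻]^2); log Q = 0.879.
E = E° − (0.0592/n) log Q = +0.49 − (0.0592/2)(0.879) = +0.464 V.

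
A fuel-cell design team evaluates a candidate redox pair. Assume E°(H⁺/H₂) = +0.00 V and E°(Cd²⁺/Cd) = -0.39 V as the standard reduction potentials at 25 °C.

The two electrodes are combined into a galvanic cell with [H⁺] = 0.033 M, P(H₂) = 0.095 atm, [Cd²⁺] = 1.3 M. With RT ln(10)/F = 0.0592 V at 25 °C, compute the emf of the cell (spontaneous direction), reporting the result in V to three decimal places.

+0.329 V

H⁺/H₂ is the cathode (higher E°), Cd²⁺/Cd the anode: E°cell = +0.00 − (-0.39) = +0.39 V, n = 2.
Overall: 2 H⁺(aq) + Cd(s) → H₂(g) + Cd²⁺(aq)
Q = P(H₂)·[Cd²⁺] / ([H⁺]^2); log Q = 2.055.
E = E° − (0.0592/n) log Q = +0.39 − (0.0592/2)(2.055) = +0.329 V.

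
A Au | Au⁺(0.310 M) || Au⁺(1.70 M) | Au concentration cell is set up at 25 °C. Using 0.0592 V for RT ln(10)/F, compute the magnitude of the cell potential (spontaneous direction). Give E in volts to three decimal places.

+0.044 V

For a concentration cell E°cell = 0. The 1.70 M side is the cathode (reduction is favoured where [Au⁺] is higher).
With n = 1, E = −(0.0592/1) log([Au⁺]ₐₙ/[Au⁺]꜀ₐₜ) = −(0.0592/1) log(0.31/1.7) = −(0.0592/1)(-0.739) = +0.044 V.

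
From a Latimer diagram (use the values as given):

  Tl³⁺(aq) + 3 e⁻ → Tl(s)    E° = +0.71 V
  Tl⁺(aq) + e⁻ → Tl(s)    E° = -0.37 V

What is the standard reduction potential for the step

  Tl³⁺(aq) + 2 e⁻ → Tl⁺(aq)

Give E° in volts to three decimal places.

Sequential free energies add, so n₃E°₃ = n₁E°₁ + n₂E°₂.
With n₃ = 3, and the known step contributing 1×(-0.37) V, the unknown satisfies 2·E° = 3×(+0.71) − 1×(-0.37) = +2.500.
E° = +2.500 / 2 = +1.250 V.

+1.250 V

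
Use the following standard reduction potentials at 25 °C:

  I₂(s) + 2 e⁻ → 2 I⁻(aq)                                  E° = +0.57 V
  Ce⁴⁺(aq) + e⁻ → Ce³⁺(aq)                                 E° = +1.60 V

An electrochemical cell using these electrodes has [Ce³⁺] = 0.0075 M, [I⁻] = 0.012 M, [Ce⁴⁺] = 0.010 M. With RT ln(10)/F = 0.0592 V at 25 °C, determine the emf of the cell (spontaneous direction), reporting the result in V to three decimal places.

Ce⁴⁺/Ce³⁺ is the cathode (higher E°), I₂/I⁻ the anode: E°cell = +1.60 − (+0.57) = +1.03 V, n = 2.
Overall: 2 Ce⁴⁺(aq) + 2 I⁻(aq) → 2 Ce³⁺(aq) + I₂(s)
Q = [Ce³⁺]^2 / ([Ce⁴⁺]^2·[I⁻]^2); log Q = 3.592.
E = E° − (0.0592/n) log Q = +1.03 − (0.0592/2)(3.592) = +0.924 V.

+0.924 V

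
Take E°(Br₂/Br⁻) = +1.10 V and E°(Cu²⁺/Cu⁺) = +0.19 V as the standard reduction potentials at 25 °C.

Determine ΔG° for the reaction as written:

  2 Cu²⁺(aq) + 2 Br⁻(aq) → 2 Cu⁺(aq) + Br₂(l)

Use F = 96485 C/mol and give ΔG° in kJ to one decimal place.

As written, Cu²⁺/Cu⁺ is reduced (cathode) and Br₂/Br⁻ is oxidised (anode), so E°cell = (+0.19) − (+1.10) = -0.91 V.
Balancing electrons gives n = 2.
ΔG° = −nFE° = −(2)(96485)(-0.91) = 175,603 J = +175.6 kJ.

+175.6 kJ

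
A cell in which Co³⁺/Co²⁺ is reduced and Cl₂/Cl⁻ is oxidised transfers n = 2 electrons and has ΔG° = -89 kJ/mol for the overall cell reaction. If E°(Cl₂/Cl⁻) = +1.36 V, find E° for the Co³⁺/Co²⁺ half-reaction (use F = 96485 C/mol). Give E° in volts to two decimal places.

+1.82 V

E°cell = −ΔG°/(nF) = −(-89×10³)/((2)(96485)) = +0.461 V.
Since Co³⁺/Co²⁺ is the cathode and Cl₂/Cl⁻ the anode, E°cell = E°(Co³⁺/Co²⁺) − E°(Cl₂/Cl⁻).
So E°(Co³⁺/Co²⁺) = E°cell + E°(Cl₂/Cl⁻) = +0.461 + (+1.36) = +1.82 V.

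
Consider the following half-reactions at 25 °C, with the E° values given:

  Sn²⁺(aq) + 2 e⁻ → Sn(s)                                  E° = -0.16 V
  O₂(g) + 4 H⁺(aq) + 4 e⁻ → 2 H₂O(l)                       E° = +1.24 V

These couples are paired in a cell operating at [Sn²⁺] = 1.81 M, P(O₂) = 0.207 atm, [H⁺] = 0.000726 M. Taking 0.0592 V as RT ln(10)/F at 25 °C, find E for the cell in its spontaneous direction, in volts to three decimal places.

+1.196 V

O₂/H₂O is the cathode (higher E°), Sn²⁺/Sn the anode: E°cell = +1.24 − (-0.16) = +1.40 V, n = 4.
Overall: O₂(g) + 4 H⁺(aq) + 2 Sn(s) → 2 H₂O(l) + 2 Sn²⁺(aq)
Q = [Sn²⁺]^2 / (P(O₂)·[H⁺]^4); log Q = 13.756.
E = E° − (0.0592/n) log Q = +1.40 − (0.0592/4)(13.756) = +1.196 V.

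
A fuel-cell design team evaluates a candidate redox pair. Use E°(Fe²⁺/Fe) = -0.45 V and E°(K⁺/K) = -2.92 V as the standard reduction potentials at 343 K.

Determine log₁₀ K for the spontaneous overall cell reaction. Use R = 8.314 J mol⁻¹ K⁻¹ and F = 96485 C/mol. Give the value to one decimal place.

Cathode: Fe²⁺/Fe; anode: K⁺/K. E°cell = (-0.45) − (-2.92) = +2.47 V, with n = 2.
ΔG° = −nFE° = −RT ln K, so ln K = nFE°/(RT) = (2)(96485)(+2.47) / ((8.314)(343)) = 167.141.
log₁₀ K = 167.141 / ln 10 = 72.6.

72.6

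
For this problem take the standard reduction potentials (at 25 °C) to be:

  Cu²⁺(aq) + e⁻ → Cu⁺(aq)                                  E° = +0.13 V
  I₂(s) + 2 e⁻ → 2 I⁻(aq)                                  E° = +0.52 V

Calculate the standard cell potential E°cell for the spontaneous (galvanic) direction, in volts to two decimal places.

+0.39 V

The I₂/I⁻ couple has the higher reduction potential, so it is the cathode; Cu²⁺/Cu⁺ is oxidised at the anode.
E°cell = E°(cathode) − E°(anode) = (+0.52) − (+0.13) = +0.39 V.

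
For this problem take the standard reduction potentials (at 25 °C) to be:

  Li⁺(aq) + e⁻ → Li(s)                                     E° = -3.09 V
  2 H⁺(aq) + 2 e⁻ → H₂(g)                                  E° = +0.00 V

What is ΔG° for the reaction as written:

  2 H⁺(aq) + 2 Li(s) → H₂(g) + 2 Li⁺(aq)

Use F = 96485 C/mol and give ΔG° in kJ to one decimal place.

-596.3 kJ

As written, H⁺/H₂ is reduced (cathode) and Li⁺/Li is oxidised (anode), so E°cell = (+0.00) − (-3.09) = +3.09 V.
Balancing electrons gives n = 2.
ΔG° = −nFE° = −(2)(96485)(+3.09) = -596,277 J = -596.3 kJ.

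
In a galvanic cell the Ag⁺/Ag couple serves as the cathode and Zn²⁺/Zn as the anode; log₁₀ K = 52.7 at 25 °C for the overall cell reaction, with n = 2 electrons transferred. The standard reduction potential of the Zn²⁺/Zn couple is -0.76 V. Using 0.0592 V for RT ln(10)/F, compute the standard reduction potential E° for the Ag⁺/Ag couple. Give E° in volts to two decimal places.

E°cell = (0.0592/n)·log K = (0.0592/2)(52.7) = +1.560 V.
Since Ag⁺/Ag is the cathode and Zn²⁺/Zn the anode, E°cell = E°(Ag⁺/Ag) − E°(Zn²⁺/Zn).
So E°(Ag⁺/Ag) = E°cell + E°(Zn²⁺/Zn) = +1.560 + (-0.76) = +0.80 V.

+0.80 V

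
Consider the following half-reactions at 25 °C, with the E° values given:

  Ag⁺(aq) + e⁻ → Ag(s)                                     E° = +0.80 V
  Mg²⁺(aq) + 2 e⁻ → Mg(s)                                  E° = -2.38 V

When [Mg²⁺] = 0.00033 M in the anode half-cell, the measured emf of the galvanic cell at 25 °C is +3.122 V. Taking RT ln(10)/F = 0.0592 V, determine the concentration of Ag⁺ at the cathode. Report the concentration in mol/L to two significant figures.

Ag⁺/Ag is the cathode, Mg²⁺/Mg the anode: E°cell = +3.18 V, n = 2.
Overall reaction: 2 Ag⁺(aq) + Mg(s) → 2 Ag(s) + Mg²⁺(aq); Q = [Mg²⁺]^1/[Ag⁺]^2.
From E = E° − (0.0592/n) log Q: log Q = (E° − E)·n/0.0592 = (+3.18 − (+3.122))·2/0.0592 = 1.9595.
So 2·log[Ag⁺] = 1·log(0.00033) − log Q = -3.4815 − (1.9595) = -5.4410; log[Ag⁺] = -5.4410 / 2 = -2.7205; [Ag⁺] = 10^(-2.7205) ≈ 0.0019 M.

0.0019 M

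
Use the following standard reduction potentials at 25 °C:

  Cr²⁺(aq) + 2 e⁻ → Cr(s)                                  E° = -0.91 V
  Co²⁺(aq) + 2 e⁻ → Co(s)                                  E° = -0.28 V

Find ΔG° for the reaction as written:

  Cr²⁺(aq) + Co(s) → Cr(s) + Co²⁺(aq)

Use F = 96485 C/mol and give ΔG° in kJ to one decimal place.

+121.6 kJ

As written, Cr²⁺/Cr is reduced (cathode) and Co²⁺/Co is oxidised (anode), so E°cell = (-0.91) − (-0.28) = -0.63 V.
Balancing electrons gives n = 2.
ΔG° = −nFE° = −(2)(96485)(-0.63) = 121,571 J = +121.6 kJ.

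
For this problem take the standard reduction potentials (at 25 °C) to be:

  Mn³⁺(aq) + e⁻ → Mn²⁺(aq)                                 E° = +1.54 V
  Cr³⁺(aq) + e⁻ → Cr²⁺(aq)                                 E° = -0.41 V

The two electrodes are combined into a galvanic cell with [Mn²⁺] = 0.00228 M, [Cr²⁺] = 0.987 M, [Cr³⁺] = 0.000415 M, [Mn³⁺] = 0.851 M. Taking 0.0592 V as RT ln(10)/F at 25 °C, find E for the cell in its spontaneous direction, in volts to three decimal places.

Mn³⁺/Mn²⁺ is the cathode (higher E°), Cr³⁺/Cr²⁺ the anode: E°cell = +1.54 − (-0.41) = +1.95 V, n = 1.
Overall: Mn³⁺(aq) + Cr²⁺(aq) → Mn²⁺(aq) + Cr³⁺(aq)
Q = [Mn²⁺]·[Cr³⁺] / ([Mn³⁺]·[Cr²⁺]); log Q = -5.948.
E = E° − (0.0592/n) log Q = +1.95 − (0.0592/1)(-5.948) = +2.302 V.

+2.302 V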